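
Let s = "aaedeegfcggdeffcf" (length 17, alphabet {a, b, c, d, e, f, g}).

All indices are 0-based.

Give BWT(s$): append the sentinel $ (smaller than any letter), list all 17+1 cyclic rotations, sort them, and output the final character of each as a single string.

rank  rotation            last
    0  $aaedeegfcggdeffcf  f
    1  aaedeegfcggdeffcf$  $
    2  aedeegfcggdeffcf$a  a
    3  cf$aaedeegfcggdeff  f
    4  cggdeffcf$aaedeegf  f
    5  deegfcggdeffcf$aae  e
    6  deffcf$aaedeegfcgg  g
    7  edeegfcggdeffcf$aa  a
    8  eegfcggdeffcf$aaed  d
    9  effcf$aaedeegfcggd  d
   10  egfcggdeffcf$aaede  e
   11  f$aaedeegfcggdeffc  c
   12  fcf$aaedeegfcggdef  f
   13  fcggdeffcf$aaedeeg  g
   14  ffcf$aaedeegfcggde  e
   15  gdeffcf$aaedeegfcg  g
   16  gfcggdeffcf$aaedee  e
   17  ggdeffcf$aaedeegfc  c

f$affegaddecfgegec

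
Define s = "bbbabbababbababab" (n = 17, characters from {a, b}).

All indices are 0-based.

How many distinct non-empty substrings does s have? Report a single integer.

96

rank→(start, suffix):
  0 → (15, 'ab')
  1 → (13, 'abab')
  2 → (11, 'ababab')
  3 → (6, 'ababbababab')
  4 → (8, 'abbababab')
  5 → (3, 'abbababbababab')
  6 → (16, 'b')
  7 → (14, 'bab')
  8 → (12, 'babab')
  9 → (10, 'bababab')
  10 → (5, 'bababbababab')
  11 → (7, 'babbababab')
  12 → (2, 'babbababbababab')
  13 → (9, 'bbababab')
  14 → (4, 'bbababbababab')
  15 → (1, 'bbabbababbababab')
  16 → (0, 'bbbabbababbababab')

SA = [15, 13, 11, 6, 8, 3, 16, 14, 12, 10, 5, 7, 2, 9, 4, 1, 0]
rank  pair      lcp
   1  s[15:],s[13:]  2  'ab'
   2  s[13:],s[11:]  4  'abab'
   3  s[11:],s[6:]  4  'abab'
   4  s[6:],s[8:]  2  'ab'
   5  s[8:],s[3:]  7  'abbabab'
   6  s[3:],s[16:]  0  ''
   7  s[16:],s[14:]  1  'b'
   8  s[14:],s[12:]  3  'bab'
   9  s[12:],s[10:]  5  'babab'
  10  s[10:],s[5:]  5  'babab'
  11  s[5:],s[7:]  3  'bab'
  12  s[7:],s[2:]  8  'babbabab'
  13  s[2:],s[9:]  1  'b'
  14  s[9:],s[4:]  6  'bbabab'
  15  s[4:],s[1:]  4  'bbab'
  16  s[1:],s[0:]  2  'bb'

n(n+1)/2 = 17·18/2 = 153
Σ LCP = 0 + 2 + 4 + 4 + 2 + 7 + 0 + 1 + 3 + 5 + 5 + 3 + 8 + 1 + 6 + 4 + 2 = 57
distinct = 153 − 57 = 96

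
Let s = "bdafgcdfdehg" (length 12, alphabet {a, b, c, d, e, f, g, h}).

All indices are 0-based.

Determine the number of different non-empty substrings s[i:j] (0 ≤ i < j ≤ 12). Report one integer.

74

rank | idx | suffix
   0 |   2 | afgcdfdehg
   1 |   0 | bdafgcdfdehg
   2 |   5 | cdfdehg
   3 |   1 | dafgcdfdehg
   4 |   8 | dehg
   5 |   6 | dfdehg
   6 |   9 | ehg
   7 |   7 | fdehg
   8 |   3 | fgcdfdehg
   9 |  11 | g
  10 |   4 | gcdfdehg
  11 |  10 | hg

SA = [2, 0, 5, 1, 8, 6, 9, 7, 3, 11, 4, 10]
i: (SA[i-1],SA[i]) lcp shared
  1: (2,0) 0 ''
  2: (0,5) 0 ''
  3: (5,1) 0 ''
  4: (1,8) 1 'd'
  5: (8,6) 1 'd'
  6: (6,9) 0 ''
  7: (9,7) 0 ''
  8: (7,3) 1 'f'
  9: (3,11) 0 ''
  10: (11,4) 1 'g'
  11: (4,10) 0 ''

n(n+1)/2 = 12·13/2 = 78
Σ LCP = 0 + 0 + 0 + 0 + 1 + 1 + 0 + 0 + 1 + 0 + 1 + 0 = 4
distinct = 78 − 4 = 74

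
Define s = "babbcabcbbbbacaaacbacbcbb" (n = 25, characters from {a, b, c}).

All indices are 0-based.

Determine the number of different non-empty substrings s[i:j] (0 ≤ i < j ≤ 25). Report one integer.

281

rank→(start, suffix):
  0 → (14, 'aaacbacbcbb')
  1 → (15, 'aacbacbcbb')
  2 → (1, 'abbcabcbbbbacaaacbacbcbb')
  3 → (5, 'abcbbbbacaaacbacbcbb')
  4 → (12, 'acaaacbacbcbb')
  5 → (16, 'acbacbcbb')
  6 → (19, 'acbcbb')
  7 → (24, 'b')
  8 → (0, 'babbcabcbbbbacaaacbacbcbb')
  9 → (11, 'bacaaacbacbcbb')
  10 → (18, 'bacbcbb')
  11 → (23, 'bb')
  12 → (10, 'bbacaaacbacbcbb')
  13 → (9, 'bbbacaaacbacbcbb')
  14 → (8, 'bbbbacaaacbacbcbb')
  15 → (2, 'bbcabcbbbbacaaacbacbcbb')
  16 → (3, 'bcabcbbbbacaaacbacbcbb')
  17 → (21, 'bcbb')
  18 → (6, 'bcbbbbacaaacbacbcbb')
  19 → (13, 'caaacbacbcbb')
  20 → (4, 'cabcbbbbacaaacbacbcbb')
  21 → (17, 'cbacbcbb')
  22 → (22, 'cbb')
  23 → (7, 'cbbbbacaaacbacbcbb')
  24 → (20, 'cbcbb')

SA = [14, 15, 1, 5, 12, 16, 19, 24, 0, 11, 18, 23, 10, 9, 8, 2, 3, 21, 6, 13, 4, 17, 22, 7, 20]
i: (SA[i-1],SA[i]) lcp shared
  1: (14,15) 2 'aa'
  2: (15,1) 1 'a'
  3: (1,5) 2 'ab'
  4: (5,12) 1 'a'
  5: (12,16) 2 'ac'
  6: (16,19) 3 'acb'
  7: (19,24) 0 ''
  8: (24,0) 1 'b'
  9: (0,11) 2 'ba'
  10: (11,18) 3 'bac'
  11: (18,23) 1 'b'
  12: (23,10) 2 'bb'
  13: (10,9) 2 'bb'
  14: (9,8) 3 'bbb'
  15: (8,2) 2 'bb'
  16: (2,3) 1 'b'
  17: (3,21) 2 'bc'
  18: (21,6) 4 'bcbb'
  19: (6,13) 0 ''
  20: (13,4) 2 'ca'
  21: (4,17) 1 'c'
  22: (17,22) 2 'cb'
  23: (22,7) 3 'cbb'
  24: (7,20) 2 'cb'

n(n+1)/2 = 25·26/2 = 325
Σ LCP = 0 + 2 + 1 + 2 + 1 + 2 + 3 + 0 + 1 + 2 + 3 + 1 + 2 + 2 + 3 + 2 + 1 + 2 + 4 + 0 + 2 + 1 + 2 + 3 + 2 = 44
distinct = 325 − 44 = 281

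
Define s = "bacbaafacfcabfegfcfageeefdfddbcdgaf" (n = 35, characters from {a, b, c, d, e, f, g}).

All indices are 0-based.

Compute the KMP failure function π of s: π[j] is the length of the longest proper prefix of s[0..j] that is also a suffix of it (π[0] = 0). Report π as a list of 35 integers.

π[0] = 0
j=1 s[j]='a': π[1]=0 (border '')
j=2 s[j]='c': π[2]=0 (border '')
j=3 s[j]='b': π[3]=1 (border 'b')
j=4 s[j]='a': π[4]=2 (border 'ba')
j=5 s[j]='a': k: 2→0; π[5]=0 (border '')
j=6 s[j]='f': π[6]=0 (border '')
j=7 s[j]='a': π[7]=0 (border '')
j=8 s[j]='c': π[8]=0 (border '')
j=9 s[j]='f': π[9]=0 (border '')
j=10 s[j]='c': π[10]=0 (border '')
j=11 s[j]='a': π[11]=0 (border '')
j=12 s[j]='b': π[12]=1 (border 'b')
j=13 s[j]='f': k: 1→0; π[13]=0 (border '')
j=14 s[j]='e': π[14]=0 (border '')
j=15 s[j]='g': π[15]=0 (border '')
j=16 s[j]='f': π[16]=0 (border '')
j=17 s[j]='c': π[17]=0 (border '')
j=18 s[j]='f': π[18]=0 (border '')
j=19 s[j]='a': π[19]=0 (border '')
j=20 s[j]='g': π[20]=0 (border '')
j=21 s[j]='e': π[21]=0 (border '')
j=22 s[j]='e': π[22]=0 (border '')
j=23 s[j]='e': π[23]=0 (border '')
j=24 s[j]='f': π[24]=0 (border '')
j=25 s[j]='d': π[25]=0 (border '')
j=26 s[j]='f': π[26]=0 (border '')
j=27 s[j]='d': π[27]=0 (border '')
j=28 s[j]='d': π[28]=0 (border '')
j=29 s[j]='b': π[29]=1 (border 'b')
j=30 s[j]='c': k: 1→0; π[30]=0 (border '')
j=31 s[j]='d': π[31]=0 (border '')
j=32 s[j]='g': π[32]=0 (border '')
j=33 s[j]='a': π[33]=0 (border '')
j=34 s[j]='f': π[34]=0 (border '')

[0, 0, 0, 1, 2, 0, 0, 0, 0, 0, 0, 0, 1, 0, 0, 0, 0, 0, 0, 0, 0, 0, 0, 0, 0, 0, 0, 0, 0, 1, 0, 0, 0, 0, 0]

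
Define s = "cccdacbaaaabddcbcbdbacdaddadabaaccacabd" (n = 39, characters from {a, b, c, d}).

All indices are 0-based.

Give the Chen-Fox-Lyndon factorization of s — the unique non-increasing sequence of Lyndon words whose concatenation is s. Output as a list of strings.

emit factor 1: 'cccd' (i=0, period=4)
emit factor 2: 'acb' (i=4, period=3)
emit factor 3: 'aaaabddcbcbdbacdaddadabaaccacabd' (i=7, period=32)

["cccd", "acb", "aaaabddcbcbdbacdaddadabaaccacabd"]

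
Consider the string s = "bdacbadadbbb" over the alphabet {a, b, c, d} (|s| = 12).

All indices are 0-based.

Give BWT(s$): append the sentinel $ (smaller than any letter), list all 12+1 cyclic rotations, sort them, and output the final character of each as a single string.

rank  rotation       last
    0  $bdacbadadbbb  b
    1  acbadadbbb$bd  d
    2  adadbbb$bdacb  b
    3  adbbb$bdacbad  d
    4  b$bdacbadadbb  b
    5  badadbbb$bdac  c
    6  bb$bdacbadadb  b
    7  bbb$bdacbadad  d
    8  bdacbadadbbb$  $
    9  cbadadbbb$bda  a
   10  dacbadadbbb$b  b
   11  dadbbb$bdacba  a
   12  dbbb$bdacbada  a

bdbdbcbd$abaa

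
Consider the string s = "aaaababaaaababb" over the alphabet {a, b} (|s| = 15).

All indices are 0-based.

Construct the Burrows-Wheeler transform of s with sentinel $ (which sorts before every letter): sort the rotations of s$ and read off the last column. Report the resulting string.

rank  rotation          last
    0  $aaaababaaaababb  b
    1  aaaababaaaababb$  $
    2  aaaababb$aaaabab  b
    3  aaababaaaababb$a  a
    4  aaababb$aaaababa  a
    5  aababaaaababb$aa  a
    6  aababb$aaaababaa  a
    7  abaaaababb$aaaab  b
    8  ababaaaababb$aaa  a
    9  ababb$aaaababaaa  a
   10  abb$aaaababaaaab  b
   11  b$aaaababaaaabab  b
   12  baaaababb$aaaaba  a
   13  babaaaababb$aaaa  a
   14  babb$aaaababaaaa  a
   15  bb$aaaababaaaaba  a

b$baaaabaabbaaaa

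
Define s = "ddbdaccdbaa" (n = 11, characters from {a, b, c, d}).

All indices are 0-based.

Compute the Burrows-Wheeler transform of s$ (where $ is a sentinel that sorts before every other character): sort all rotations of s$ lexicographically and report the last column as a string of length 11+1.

rank  rotation      last
    0  $ddbdaccdbaa  a
    1  a$ddbdaccdba  a
    2  aa$ddbdaccdb  b
    3  accdbaa$ddbd  d
    4  baa$ddbdaccd  d
    5  bdaccdbaa$dd  d
    6  ccdbaa$ddbda  a
    7  cdbaa$ddbdac  c
    8  daccdbaa$ddb  b
    9  dbaa$ddbdacc  c
   10  dbdaccdbaa$d  d
   11  ddbdaccdbaa$  $

aabdddacbcd$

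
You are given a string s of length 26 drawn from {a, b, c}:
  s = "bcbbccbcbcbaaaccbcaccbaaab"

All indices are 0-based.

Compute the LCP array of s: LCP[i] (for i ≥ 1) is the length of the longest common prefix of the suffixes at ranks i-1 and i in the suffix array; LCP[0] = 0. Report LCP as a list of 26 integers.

[0, 3, 2, 2, 1, 1, 4, 0, 1, 4, 1, 1, 2, 3, 3, 2, 0, 1, 5, 2, 2, 3, 4, 1, 3, 4]

rank | idx | suffix
   0 |  22 | aaab
   1 |  11 | aaaccbcaccbaaab
   2 |  23 | aab
   3 |  12 | aaccbcaccbaaab
   4 |  24 | ab
   5 |  18 | accbaaab
   6 |  13 | accbcaccbaaab
   7 |  25 | b
   8 |  21 | baaab
   9 |  10 | baaaccbcaccbaaab
  10 |   2 | bbccbcbcbaaaccbcaccbaaab
  11 |  16 | bcaccbaaab
  12 |   8 | bcbaaaccbcaccbaaab
  13 |   0 | bcbbccbcbcbaaaccbcaccbaaab
  14 |   6 | bcbcbaaaccbcaccbaaab
  15 |   3 | bccbcbcbaaaccbcaccbaaab
  16 |  17 | caccbaaab
  17 |  20 | cbaaab
  18 |   9 | cbaaaccbcaccbaaab
  19 |   1 | cbbccbcbcbaaaccbcaccbaaab
  20 |  15 | cbcaccbaaab
  21 |   7 | cbcbaaaccbcaccbaaab
  22 |   5 | cbcbcbaaaccbcaccbaaab
  23 |  19 | ccbaaab
  24 |  14 | ccbcaccbaaab
  25 |   4 | ccbcbcbaaaccbcaccbaaab

SA = [22, 11, 23, 12, 24, 18, 13, 25, 21, 10, 2, 16, 8, 0, 6, 3, 17, 20, 9, 1, 15, 7, 5, 19, 14, 4]
i: (SA[i-1],SA[i]) lcp shared
  1: (22,11) 3 'aaa'
  2: (11,23) 2 'aa'
  3: (23,12) 2 'aa'
  4: (12,24) 1 'a'
  5: (24,18) 1 'a'
  6: (18,13) 4 'accb'
  7: (13,25) 0 ''
  8: (25,21) 1 'b'
  9: (21,10) 4 'baaa'
  10: (10,2) 1 'b'
  11: (2,16) 1 'b'
  12: (16,8) 2 'bc'
  13: (8,0) 3 'bcb'
  14: (0,6) 3 'bcb'
  15: (6,3) 2 'bc'
  16: (3,17) 0 ''
  17: (17,20) 1 'c'
  18: (20,9) 5 'cbaaa'
  19: (9,1) 2 'cb'
  20: (1,15) 2 'cb'
  21: (15,7) 3 'cbc'
  22: (7,5) 4 'cbcb'
  23: (5,19) 1 'c'
  24: (19,14) 3 'ccb'
  25: (14,4) 4 'ccbc'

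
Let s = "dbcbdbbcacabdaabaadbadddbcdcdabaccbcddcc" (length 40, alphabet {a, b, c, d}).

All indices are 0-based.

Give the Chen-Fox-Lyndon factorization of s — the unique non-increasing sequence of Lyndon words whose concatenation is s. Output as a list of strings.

emit factor 1: 'd' (i=0, period=1)
emit factor 2: 'bcbd' (i=1, period=4)
emit factor 3: 'bbc' (i=5, period=3)
emit factor 4: 'ac' (i=8, period=2)
emit factor 5: 'abd' (i=10, period=3)
emit factor 6: 'aabaadbadddbcdcdabaccbcddcc' (i=13, period=27)

["d", "bcbd", "bbc", "ac", "abd", "aabaadbadddbcdcdabaccbcddcc"]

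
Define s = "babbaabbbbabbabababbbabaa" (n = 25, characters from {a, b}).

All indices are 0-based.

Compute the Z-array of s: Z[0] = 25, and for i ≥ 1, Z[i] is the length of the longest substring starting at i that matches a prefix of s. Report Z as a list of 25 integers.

Z[0]=25
i=1: i≥r, start 0; Z[1]=0
i=2: i≥r, start 0; Z[2]=1 scan→box=[2,3)
i=3: i≥r, start 0; Z[3]=2 scan→box=[3,5)
i=4: min(r-i=1, Z[1]=0)=0; Z[4]=0
i=5: i≥r, start 0; Z[5]=0
i=6: i≥r, start 0; Z[6]=1 scan→box=[6,7)
i=7: i≥r, start 0; Z[7]=1 scan→box=[7,8)
i=8: i≥r, start 0; Z[8]=1 scan→box=[8,9)
i=9: i≥r, start 0; Z[9]=5 scan→box=[9,14)
i=10: min(r-i=4, Z[1]=0)=0; Z[10]=0
i=11: min(r-i=3, Z[2]=1)=1; Z[11]=1
i=12: min(r-i=2, Z[3]=2)=2; Z[12]=3 scan→box=[12,15)
i=13: min(r-i=2, Z[1]=0)=0; Z[13]=0
i=14: min(r-i=1, Z[2]=1)=1; Z[14]=3 scan→box=[14,17)
i=15: min(r-i=2, Z[1]=0)=0; Z[15]=0
i=16: min(r-i=1, Z[2]=1)=1; Z[16]=4 scan→box=[16,20)
i=17: min(r-i=3, Z[1]=0)=0; Z[17]=0
i=18: min(r-i=2, Z[2]=1)=1; Z[18]=1
i=19: min(r-i=1, Z[3]=2)=1; Z[19]=1
i=20: i≥r, start 0; Z[20]=3 scan→box=[20,23)
i=21: min(r-i=2, Z[1]=0)=0; Z[21]=0
i=22: min(r-i=1, Z[2]=1)=1; Z[22]=2 scan→box=[22,24)
i=23: min(r-i=1, Z[1]=0)=0; Z[23]=0
i=24: i≥r, start 0; Z[24]=0

[25, 0, 1, 2, 0, 0, 1, 1, 1, 5, 0, 1, 3, 0, 3, 0, 4, 0, 1, 1, 3, 0, 2, 0, 0]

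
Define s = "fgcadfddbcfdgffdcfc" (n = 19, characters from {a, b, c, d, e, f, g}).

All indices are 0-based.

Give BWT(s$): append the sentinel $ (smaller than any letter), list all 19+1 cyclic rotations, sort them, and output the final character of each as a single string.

rank  rotation              last
    0  $fgcadfddbcfdgffdcfc  c
    1  adfddbcfdgffdcfc$fgc  c
    2  bcfdgffdcfc$fgcadfdd  d
    3  c$fgcadfddbcfdgffdcf  f
    4  cadfddbcfdgffdcfc$fg  g
    5  cfc$fgcadfddbcfdgffd  d
    6  cfdgffdcfc$fgcadfddb  b
    7  dbcfdgffdcfc$fgcadfd  d
    8  dcfc$fgcadfddbcfdgff  f
    9  ddbcfdgffdcfc$fgcadf  f
   10  dfddbcfdgffdcfc$fgca  a
   11  dgffdcfc$fgcadfddbcf  f
   12  fc$fgcadfddbcfdgffdc  c
   13  fdcfc$fgcadfddbcfdgf  f
   14  fddbcfdgffdcfc$fgcad  d
   15  fdgffdcfc$fgcadfddbc  c
   16  ffdcfc$fgcadfddbcfdg  g
   17  fgcadfddbcfdgffdcfc$  $
   18  gcadfddbcfdgffdcfc$f  f
   19  gffdcfc$fgcadfddbcfd  d

ccdfgdbdffafcfdcg$fd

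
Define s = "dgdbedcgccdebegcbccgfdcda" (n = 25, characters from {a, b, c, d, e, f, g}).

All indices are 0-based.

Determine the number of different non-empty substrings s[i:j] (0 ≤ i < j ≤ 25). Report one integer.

sorted suffixes:
  #0 SA[0]=24  'a'
  #1 SA[1]=16  'bccgfdcda'
  #2 SA[2]=3  'bedcgccdebegcbccgfdcda'
  #3 SA[3]=12  'begcbccgfdcda'
  #4 SA[4]=15  'cbccgfdcda'
  #5 SA[5]=8  'ccdebegcbccgfdcda'
  #6 SA[6]=17  'ccgfdcda'
  #7 SA[7]=22  'cda'
  #8 SA[8]=9  'cdebegcbccgfdcda'
  #9 SA[9]=6  'cgccdebegcbccgfdcda'
  #10 SA[10]=18  'cgfdcda'
  #11 SA[11]=23  'da'
  #12 SA[12]=2  'dbedcgccdebegcbccgfdcda'
  #13 SA[13]=21  'dcda'
  #14 SA[14]=5  'dcgccdebegcbccgfdcda'
  #15 SA[15]=10  'debegcbccgfdcda'
  #16 SA[16]=0  'dgdbedcgccdebegcbccgfdcda'
  #17 SA[17]=11  'ebegcbccgfdcda'
  #18 SA[18]=4  'edcgccdebegcbccgfdcda'
  #19 SA[19]=13  'egcbccgfdcda'
  #20 SA[20]=20  'fdcda'
  #21 SA[21]=14  'gcbccgfdcda'
  #22 SA[22]=7  'gccdebegcbccgfdcda'
  #23 SA[23]=1  'gdbedcgccdebegcbccgfdcda'
  #24 SA[24]=19  'gfdcda'

SA = [24, 16, 3, 12, 15, 8, 17, 22, 9, 6, 18, 23, 2, 21, 5, 10, 0, 11, 4, 13, 20, 14, 7, 1, 19]
[i] adj suffixes → lcp
  [1] 24/16 → 0 ('')
  [2] 16/3 → 1 ('b')
  [3] 3/12 → 2 ('be')
  [4] 12/15 → 0 ('')
  [5] 15/8 → 1 ('c')
  [6] 8/17 → 2 ('cc')
  [7] 17/22 → 1 ('c')
  [8] 22/9 → 2 ('cd')
  [9] 9/6 → 1 ('c')
  [10] 6/18 → 2 ('cg')
  [11] 18/23 → 0 ('')
  [12] 23/2 → 1 ('d')
  [13] 2/21 → 1 ('d')
  [14] 21/5 → 2 ('dc')
  [15] 5/10 → 1 ('d')
  [16] 10/0 → 1 ('d')
  [17] 0/11 → 0 ('')
  [18] 11/4 → 1 ('e')
  [19] 4/13 → 1 ('e')
  [20] 13/20 → 0 ('')
  [21] 20/14 → 0 ('')
  [22] 14/7 → 2 ('gc')
  [23] 7/1 → 1 ('g')
  [24] 1/19 → 1 ('g')

n(n+1)/2 = 25·26/2 = 325
Σ LCP = 0 + 0 + 1 + 2 + 0 + 1 + 2 + 1 + 2 + 1 + 2 + 0 + 1 + 1 + 2 + 1 + 1 + 0 + 1 + 1 + 0 + 0 + 2 + 1 + 1 = 24
distinct = 325 − 24 = 301

301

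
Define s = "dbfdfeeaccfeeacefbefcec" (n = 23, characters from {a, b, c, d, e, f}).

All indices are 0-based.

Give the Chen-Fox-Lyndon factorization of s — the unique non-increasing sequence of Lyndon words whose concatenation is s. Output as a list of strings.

["d", "bfdfee", "accfeeacefbefcec"]

emit factor 1: 'd' (i=0, period=1)
emit factor 2: 'bfdfee' (i=1, period=6)
emit factor 3: 'accfeeacefbefcec' (i=7, period=16)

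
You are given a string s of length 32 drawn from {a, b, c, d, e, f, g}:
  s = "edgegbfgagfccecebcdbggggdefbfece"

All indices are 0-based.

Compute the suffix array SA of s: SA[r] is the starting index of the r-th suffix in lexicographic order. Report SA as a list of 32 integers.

sorted suffixes:
  #0 SA[0]=8  'agfccecebcdbggggdefbfece'
  #1 SA[1]=16  'bcdbggggdefbfece'
  #2 SA[2]=27  'bfece'
  #3 SA[3]=5  'bfgagfccecebcdbggggdefbfece'
  #4 SA[4]=19  'bggggdefbfece'
  #5 SA[5]=11  'ccecebcdbggggdefbfece'
  #6 SA[6]=17  'cdbggggdefbfece'
  #7 SA[7]=30  'ce'
  #8 SA[8]=14  'cebcdbggggdefbfece'
  #9 SA[9]=12  'cecebcdbggggdefbfece'
  #10 SA[10]=18  'dbggggdefbfece'
  #11 SA[11]=24  'defbfece'
  #12 SA[12]=1  'dgegbfgagfccecebcdbggggdefbfece'
  #13 SA[13]=31  'e'
  #14 SA[14]=15  'ebcdbggggdefbfece'
  #15 SA[15]=29  'ece'
  #16 SA[16]=13  'ecebcdbggggdefbfece'
  #17 SA[17]=0  'edgegbfgagfccecebcdbggggdefbfece'
  #18 SA[18]=25  'efbfece'
  #19 SA[19]=3  'egbfgagfccecebcdbggggdefbfece'
  #20 SA[20]=26  'fbfece'
  #21 SA[21]=10  'fccecebcdbggggdefbfece'
  #22 SA[22]=28  'fece'
  #23 SA[23]=6  'fgagfccecebcdbggggdefbfece'
  #24 SA[24]=7  'gagfccecebcdbggggdefbfece'
  #25 SA[25]=4  'gbfgagfccecebcdbggggdefbfece'
  #26 SA[26]=23  'gdefbfece'
  #27 SA[27]=2  'gegbfgagfccecebcdbggggdefbfece'
  #28 SA[28]=9  'gfccecebcdbggggdefbfece'
  #29 SA[29]=22  'ggdefbfece'
  #30 SA[30]=21  'gggdefbfece'
  #31 SA[31]=20  'ggggdefbfece'

[8, 16, 27, 5, 19, 11, 17, 30, 14, 12, 18, 24, 1, 31, 15, 29, 13, 0, 25, 3, 26, 10, 28, 6, 7, 4, 23, 2, 9, 22, 21, 20]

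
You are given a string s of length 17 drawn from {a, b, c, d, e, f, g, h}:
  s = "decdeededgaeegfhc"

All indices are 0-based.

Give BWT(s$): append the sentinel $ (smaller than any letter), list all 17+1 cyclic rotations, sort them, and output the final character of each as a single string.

rank  rotation            last
    0  $decdeededgaeegfhc  c
    1  aeegfhc$decdeededg  g
    2  c$decdeededgaeegfh  h
    3  cdeededgaeegfhc$de  e
    4  decdeededgaeegfhc$  $
    5  dedgaeegfhc$decdee  e
    6  deededgaeegfhc$dec  c
    7  dgaeegfhc$decdeede  e
    8  ecdeededgaeegfhc$d  d
    9  ededgaeegfhc$decde  e
   10  edgaeegfhc$decdeed  d
   11  eededgaeegfhc$decd  d
   12  eegfhc$decdeededga  a
   13  egfhc$decdeededgae  e
   14  fhc$decdeededgaeeg  g
   15  gaeegfhc$decdeeded  d
   16  gfhc$decdeededgaee  e
   17  hc$decdeededgaeegf  f

cghe$ecededdaegdef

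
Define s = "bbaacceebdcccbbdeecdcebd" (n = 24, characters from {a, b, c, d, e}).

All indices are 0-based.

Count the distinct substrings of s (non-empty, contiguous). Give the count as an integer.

rank | idx | suffix
   0 |   2 | aacceebdcccbbdeecdcebd
   1 |   3 | acceebdcccbbdeecdcebd
   2 |   1 | baacceebdcccbbdeecdcebd
   3 |   0 | bbaacceebdcccbbdeecdcebd
   4 |  13 | bbdeecdcebd
   5 |  22 | bd
   6 |   8 | bdcccbbdeecdcebd
   7 |  14 | bdeecdcebd
   8 |  12 | cbbdeecdcebd
   9 |  11 | ccbbdeecdcebd
  10 |  10 | cccbbdeecdcebd
  11 |   4 | cceebdcccbbdeecdcebd
  12 |  18 | cdcebd
  13 |  20 | cebd
  14 |   5 | ceebdcccbbdeecdcebd
  15 |  23 | d
  16 |   9 | dcccbbdeecdcebd
  17 |  19 | dcebd
  18 |  15 | deecdcebd
  19 |  21 | ebd
  20 |   7 | ebdcccbbdeecdcebd
  21 |  17 | ecdcebd
  22 |   6 | eebdcccbbdeecdcebd
  23 |  16 | eecdcebd

SA = [2, 3, 1, 0, 13, 22, 8, 14, 12, 11, 10, 4, 18, 20, 5, 23, 9, 19, 15, 21, 7, 17, 6, 16]
i: (SA[i-1],SA[i]) lcp shared
  1: (2,3) 1 'a'
  2: (3,1) 0 ''
  3: (1,0) 1 'b'
  4: (0,13) 2 'bb'
  5: (13,22) 1 'b'
  6: (22,8) 2 'bd'
  7: (8,14) 2 'bd'
  8: (14,12) 0 ''
  9: (12,11) 1 'c'
  10: (11,10) 2 'cc'
  11: (10,4) 2 'cc'
  12: (4,18) 1 'c'
  13: (18,20) 1 'c'
  14: (20,5) 2 'ce'
  15: (5,23) 0 ''
  16: (23,9) 1 'd'
  17: (9,19) 2 'dc'
  18: (19,15) 1 'd'
  19: (15,21) 0 ''
  20: (21,7) 3 'ebd'
  21: (7,17) 1 'e'
  22: (17,6) 1 'e'
  23: (6,16) 2 'ee'

n(n+1)/2 = 24·25/2 = 300
Σ LCP = 0 + 1 + 0 + 1 + 2 + 1 + 2 + 2 + 0 + 1 + 2 + 2 + 1 + 1 + 2 + 0 + 1 + 2 + 1 + 0 + 3 + 1 + 1 + 2 = 29
distinct = 300 − 29 = 271

271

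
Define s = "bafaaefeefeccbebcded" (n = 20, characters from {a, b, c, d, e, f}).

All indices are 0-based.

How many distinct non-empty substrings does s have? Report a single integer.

193

sorted suffixes:
  #0 SA[0]=3  'aaefeefeccbebcded'
  #1 SA[1]=4  'aefeefeccbebcded'
  #2 SA[2]=1  'afaaefeefeccbebcded'
  #3 SA[3]=0  'bafaaefeefeccbebcded'
  #4 SA[4]=15  'bcded'
  #5 SA[5]=13  'bebcded'
  #6 SA[6]=12  'cbebcded'
  #7 SA[7]=11  'ccbebcded'
  #8 SA[8]=16  'cded'
  #9 SA[9]=19  'd'
  #10 SA[10]=17  'ded'
  #11 SA[11]=14  'ebcded'
  #12 SA[12]=10  'eccbebcded'
  #13 SA[13]=18  'ed'
  #14 SA[14]=7  'eefeccbebcded'
  #15 SA[15]=8  'efeccbebcded'
  #16 SA[16]=5  'efeefeccbebcded'
  #17 SA[17]=2  'faaefeefeccbebcded'
  #18 SA[18]=9  'feccbebcded'
  #19 SA[19]=6  'feefeccbebcded'

SA = [3, 4, 1, 0, 15, 13, 12, 11, 16, 19, 17, 14, 10, 18, 7, 8, 5, 2, 9, 6]
[i] adj suffixes → lcp
  [1] 3/4 → 1 ('a')
  [2] 4/1 → 1 ('a')
  [3] 1/0 → 0 ('')
  [4] 0/15 → 1 ('b')
  [5] 15/13 → 1 ('b')
  [6] 13/12 → 0 ('')
  [7] 12/11 → 1 ('c')
  [8] 11/16 → 1 ('c')
  [9] 16/19 → 0 ('')
  [10] 19/17 → 1 ('d')
  [11] 17/14 → 0 ('')
  [12] 14/10 → 1 ('e')
  [13] 10/18 → 1 ('e')
  [14] 18/7 → 1 ('e')
  [15] 7/8 → 1 ('e')
  [16] 8/5 → 3 ('efe')
  [17] 5/2 → 0 ('')
  [18] 2/9 → 1 ('f')
  [19] 9/6 → 2 ('fe')

n(n+1)/2 = 20·21/2 = 210
Σ LCP = 0 + 1 + 1 + 0 + 1 + 1 + 0 + 1 + 1 + 0 + 1 + 0 + 1 + 1 + 1 + 1 + 3 + 0 + 1 + 2 = 17
distinct = 210 − 17 = 193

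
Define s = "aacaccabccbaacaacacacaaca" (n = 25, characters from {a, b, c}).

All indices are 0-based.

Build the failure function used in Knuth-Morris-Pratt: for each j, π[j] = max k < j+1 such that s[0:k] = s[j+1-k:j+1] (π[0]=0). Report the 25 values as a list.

[0, 1, 0, 1, 0, 0, 1, 0, 0, 0, 0, 1, 2, 3, 4, 2, 3, 4, 5, 1, 0, 1, 2, 3, 4]

π[0] = 0
j=1 s[j]='a': π[1]=1 (border 'a')
j=2 s[j]='c': k: 1→0; π[2]=0 (border '')
j=3 s[j]='a': π[3]=1 (border 'a')
j=4 s[j]='c': k: 1→0; π[4]=0 (border '')
j=5 s[j]='c': π[5]=0 (border '')
j=6 s[j]='a': π[6]=1 (border 'a')
j=7 s[j]='b': k: 1→0; π[7]=0 (border '')
j=8 s[j]='c': π[8]=0 (border '')
j=9 s[j]='c': π[9]=0 (border '')
j=10 s[j]='b': π[10]=0 (border '')
j=11 s[j]='a': π[11]=1 (border 'a')
j=12 s[j]='a': π[12]=2 (border 'aa')
j=13 s[j]='c': π[13]=3 (border 'aac')
j=14 s[j]='a': π[14]=4 (border 'aaca')
j=15 s[j]='a': k: 4→1; π[15]=2 (border 'aa')
j=16 s[j]='c': π[16]=3 (border 'aac')
j=17 s[j]='a': π[17]=4 (border 'aaca')
j=18 s[j]='c': π[18]=5 (border 'aacac')
j=19 s[j]='a': k: 5→0; π[19]=1 (border 'a')
j=20 s[j]='c': k: 1→0; π[20]=0 (border '')
j=21 s[j]='a': π[21]=1 (border 'a')
j=22 s[j]='a': π[22]=2 (border 'aa')
j=23 s[j]='c': π[23]=3 (border 'aac')
j=24 s[j]='a': π[24]=4 (border 'aaca')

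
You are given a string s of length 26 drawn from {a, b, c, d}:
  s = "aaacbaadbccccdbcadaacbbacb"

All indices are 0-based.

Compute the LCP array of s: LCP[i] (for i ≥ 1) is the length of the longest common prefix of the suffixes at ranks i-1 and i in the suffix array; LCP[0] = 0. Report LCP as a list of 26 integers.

[0, 2, 4, 2, 1, 3, 3, 1, 2, 0, 1, 2, 1, 1, 2, 0, 1, 2, 2, 1, 3, 2, 1, 0, 1, 3]

rank | idx | suffix
   0 |   0 | aaacbaadbccccdbcadaacbbacb
   1 |   1 | aacbaadbccccdbcadaacbbacb
   2 |  18 | aacbbacb
   3 |   5 | aadbccccdbcadaacbbacb
   4 |  23 | acb
   5 |   2 | acbaadbccccdbcadaacbbacb
   6 |  19 | acbbacb
   7 |  16 | adaacbbacb
   8 |   6 | adbccccdbcadaacbbacb
   9 |  25 | b
  10 |   4 | baadbccccdbcadaacbbacb
  11 |  22 | bacb
  12 |  21 | bbacb
  13 |  14 | bcadaacbbacb
  14 |   8 | bccccdbcadaacbbacb
  15 |  15 | cadaacbbacb
  16 |  24 | cb
  17 |   3 | cbaadbccccdbcadaacbbacb
  18 |  20 | cbbacb
  19 |   9 | ccccdbcadaacbbacb
  20 |  10 | cccdbcadaacbbacb
  21 |  11 | ccdbcadaacbbacb
  22 |  12 | cdbcadaacbbacb
  23 |  17 | daacbbacb
  24 |  13 | dbcadaacbbacb
  25 |   7 | dbccccdbcadaacbbacb

SA = [0, 1, 18, 5, 23, 2, 19, 16, 6, 25, 4, 22, 21, 14, 8, 15, 24, 3, 20, 9, 10, 11, 12, 17, 13, 7]
rank  pair      lcp
   1  s[0:],s[1:]  2  'aa'
   2  s[1:],s[18:]  4  'aacb'
   3  s[18:],s[5:]  2  'aa'
   4  s[5:],s[23:]  1  'a'
   5  s[23:],s[2:]  3  'acb'
   6  s[2:],s[19:]  3  'acb'
   7  s[19:],s[16:]  1  'a'
   8  s[16:],s[6:]  2  'ad'
   9  s[6:],s[25:]  0  ''
  10  s[25:],s[4:]  1  'b'
  11  s[4:],s[22:]  2  'ba'
  12  s[22:],s[21:]  1  'b'
  13  s[21:],s[14:]  1  'b'
  14  s[14:],s[8:]  2  'bc'
  15  s[8:],s[15:]  0  ''
  16  s[15:],s[24:]  1  'c'
  17  s[24:],s[3:]  2  'cb'
  18  s[3:],s[20:]  2  'cb'
  19  s[20:],s[9:]  1  'c'
  20  s[9:],s[10:]  3  'ccc'
  21  s[10:],s[11:]  2  'cc'
  22  s[11:],s[12:]  1  'c'
  23  s[12:],s[17:]  0  ''
  24  s[17:],s[13:]  1  'd'
  25  s[13:],s[7:]  3  'dbc'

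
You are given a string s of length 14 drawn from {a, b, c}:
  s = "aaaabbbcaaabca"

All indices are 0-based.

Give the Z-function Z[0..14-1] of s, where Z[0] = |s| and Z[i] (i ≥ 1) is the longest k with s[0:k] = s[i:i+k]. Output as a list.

[14, 3, 2, 1, 0, 0, 0, 0, 3, 2, 1, 0, 0, 1]

Z[0]=14
i=1: i≥r, start 0; Z[1]=3 scan→box=[1,4)
i=2: min(r-i=2, Z[1]=3)=2; Z[2]=2
i=3: min(r-i=1, Z[2]=2)=1; Z[3]=1
i=4: i≥r, start 0; Z[4]=0
i=5: i≥r, start 0; Z[5]=0
i=6: i≥r, start 0; Z[6]=0
i=7: i≥r, start 0; Z[7]=0
i=8: i≥r, start 0; Z[8]=3 scan→box=[8,11)
i=9: min(r-i=2, Z[1]=3)=2; Z[9]=2
i=10: min(r-i=1, Z[2]=2)=1; Z[10]=1
i=11: i≥r, start 0; Z[11]=0
i=12: i≥r, start 0; Z[12]=0
i=13: i≥r, start 0; Z[13]=1 scan→box=[13,14)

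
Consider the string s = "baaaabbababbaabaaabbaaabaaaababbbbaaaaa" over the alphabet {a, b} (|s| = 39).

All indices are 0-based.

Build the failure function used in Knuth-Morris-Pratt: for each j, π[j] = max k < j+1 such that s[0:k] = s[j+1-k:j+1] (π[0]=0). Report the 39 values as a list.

π[0] = 0
j=1 s[j]='a': π[1]=0 (border '')
j=2 s[j]='a': π[2]=0 (border '')
j=3 s[j]='a': π[3]=0 (border '')
j=4 s[j]='a': π[4]=0 (border '')
j=5 s[j]='b': π[5]=1 (border 'b')
j=6 s[j]='b': k: 1→0; π[6]=1 (border 'b')
j=7 s[j]='a': π[7]=2 (border 'ba')
j=8 s[j]='b': k: 2→0; π[8]=1 (border 'b')
j=9 s[j]='a': π[9]=2 (border 'ba')
j=10 s[j]='b': k: 2→0; π[10]=1 (border 'b')
j=11 s[j]='b': k: 1→0; π[11]=1 (border 'b')
j=12 s[j]='a': π[12]=2 (border 'ba')
j=13 s[j]='a': π[13]=3 (border 'baa')
j=14 s[j]='b': k: 3→0; π[14]=1 (border 'b')
j=15 s[j]='a': π[15]=2 (border 'ba')
j=16 s[j]='a': π[16]=3 (border 'baa')
j=17 s[j]='a': π[17]=4 (border 'baaa')
j=18 s[j]='b': k: 4→0; π[18]=1 (border 'b')
j=19 s[j]='b': k: 1→0; π[19]=1 (border 'b')
j=20 s[j]='a': π[20]=2 (border 'ba')
j=21 s[j]='a': π[21]=3 (border 'baa')
j=22 s[j]='a': π[22]=4 (border 'baaa')
j=23 s[j]='b': k: 4→0; π[23]=1 (border 'b')
j=24 s[j]='a': π[24]=2 (border 'ba')
j=25 s[j]='a': π[25]=3 (border 'baa')
j=26 s[j]='a': π[26]=4 (border 'baaa')
j=27 s[j]='a': π[27]=5 (border 'baaaa')
j=28 s[j]='b': π[28]=6 (border 'baaaab')
j=29 s[j]='a': k: 6→1; π[29]=2 (border 'ba')
j=30 s[j]='b': k: 2→0; π[30]=1 (border 'b')
j=31 s[j]='b': k: 1→0; π[31]=1 (border 'b')
j=32 s[j]='b': k: 1→0; π[32]=1 (border 'b')
j=33 s[j]='b': k: 1→0; π[33]=1 (border 'b')
j=34 s[j]='a': π[34]=2 (border 'ba')
j=35 s[j]='a': π[35]=3 (border 'baa')
j=36 s[j]='a': π[36]=4 (border 'baaa')
j=37 s[j]='a': π[37]=5 (border 'baaaa')
j=38 s[j]='a': k: 5→0; π[38]=0 (border '')

[0, 0, 0, 0, 0, 1, 1, 2, 1, 2, 1, 1, 2, 3, 1, 2, 3, 4, 1, 1, 2, 3, 4, 1, 2, 3, 4, 5, 6, 2, 1, 1, 1, 1, 2, 3, 4, 5, 0]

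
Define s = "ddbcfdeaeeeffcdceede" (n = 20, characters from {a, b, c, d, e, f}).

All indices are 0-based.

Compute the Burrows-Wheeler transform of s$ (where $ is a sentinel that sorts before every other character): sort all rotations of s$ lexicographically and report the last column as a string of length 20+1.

rank  rotation               last
    0  $ddbcfdeaeeeffcdceede  e
    1  aeeeffcdceede$ddbcfde  e
    2  bcfdeaeeeffcdceede$dd  d
    3  cdceede$ddbcfdeaeeeff  f
    4  ceede$ddbcfdeaeeeffcd  d
    5  cfdeaeeeffcdceede$ddb  b
    6  dbcfdeaeeeffcdceede$d  d
    7  dceede$ddbcfdeaeeeffc  c
    8  ddbcfdeaeeeffcdceede$  $
    9  de$ddbcfdeaeeeffcdcee  e
   10  deaeeeffcdceede$ddbcf  f
   11  e$ddbcfdeaeeeffcdceed  d
   12  eaeeeffcdceede$ddbcfd  d
   13  ede$ddbcfdeaeeeffcdce  e
   14  eede$ddbcfdeaeeeffcdc  c
   15  eeeffcdceede$ddbcfdea  a
   16  eeffcdceede$ddbcfdeae  e
   17  effcdceede$ddbcfdeaee  e
   18  fcdceede$ddbcfdeaeeef  f
   19  fdeaeeeffcdceede$ddbc  c
   20  ffcdceede$ddbcfdeaeee  e

eedfdbdc$efddecaeefce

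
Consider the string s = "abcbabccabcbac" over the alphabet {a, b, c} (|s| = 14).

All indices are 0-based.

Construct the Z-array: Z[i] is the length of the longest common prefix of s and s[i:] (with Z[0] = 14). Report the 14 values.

[14, 0, 0, 0, 3, 0, 0, 0, 5, 0, 0, 0, 1, 0]

Z[0]=14
i=1: i≥r, start 0; Z[1]=0
i=2: i≥r, start 0; Z[2]=0
i=3: i≥r, start 0; Z[3]=0
i=4: i≥r, start 0; Z[4]=3 grow→box=[4,7)
i=5: min(r-i=2, Z[1]=0)=0; Z[5]=0
i=6: min(r-i=1, Z[2]=0)=0; Z[6]=0
i=7: i≥r, start 0; Z[7]=0
i=8: i≥r, start 0; Z[8]=5 grow→box=[8,13)
i=9: min(r-i=4, Z[1]=0)=0; Z[9]=0
i=10: min(r-i=3, Z[2]=0)=0; Z[10]=0
i=11: min(r-i=2, Z[3]=0)=0; Z[11]=0
i=12: min(r-i=1, Z[4]=3)=1; Z[12]=1
i=13: i≥r, start 0; Z[13]=0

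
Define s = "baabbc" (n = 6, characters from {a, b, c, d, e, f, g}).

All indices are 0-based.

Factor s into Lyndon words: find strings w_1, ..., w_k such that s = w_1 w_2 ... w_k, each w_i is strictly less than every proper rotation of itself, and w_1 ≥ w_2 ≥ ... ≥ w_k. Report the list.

["b", "aabbc"]

emit factor 1: 'b' (i=0, period=1)
emit factor 2: 'aabbc' (i=1, period=5)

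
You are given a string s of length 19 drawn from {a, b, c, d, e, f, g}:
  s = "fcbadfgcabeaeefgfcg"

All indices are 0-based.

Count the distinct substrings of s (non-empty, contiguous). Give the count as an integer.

176

rank→(start, suffix):
  0 → (8, 'abeaeefgfcg')
  1 → (3, 'adfgcabeaeefgfcg')
  2 → (11, 'aeefgfcg')
  3 → (2, 'badfgcabeaeefgfcg')
  4 → (9, 'beaeefgfcg')
  5 → (7, 'cabeaeefgfcg')
  6 → (1, 'cbadfgcabeaeefgfcg')
  7 → (17, 'cg')
  8 → (4, 'dfgcabeaeefgfcg')
  9 → (10, 'eaeefgfcg')
  10 → (12, 'eefgfcg')
  11 → (13, 'efgfcg')
  12 → (0, 'fcbadfgcabeaeefgfcg')
  13 → (16, 'fcg')
  14 → (5, 'fgcabeaeefgfcg')
  15 → (14, 'fgfcg')
  16 → (18, 'g')
  17 → (6, 'gcabeaeefgfcg')
  18 → (15, 'gfcg')

SA = [8, 3, 11, 2, 9, 7, 1, 17, 4, 10, 12, 13, 0, 16, 5, 14, 18, 6, 15]
[i] adj suffixes → lcp
  [1] 8/3 → 1 ('a')
  [2] 3/11 → 1 ('a')
  [3] 11/2 → 0 ('')
  [4] 2/9 → 1 ('b')
  [5] 9/7 → 0 ('')
  [6] 7/1 → 1 ('c')
  [7] 1/17 → 1 ('c')
  [8] 17/4 → 0 ('')
  [9] 4/10 → 0 ('')
  [10] 10/12 → 1 ('e')
  [11] 12/13 → 1 ('e')
  [12] 13/0 → 0 ('')
  [13] 0/16 → 2 ('fc')
  [14] 16/5 → 1 ('f')
  [15] 5/14 → 2 ('fg')
  [16] 14/18 → 0 ('')
  [17] 18/6 → 1 ('g')
  [18] 6/15 → 1 ('g')

n(n+1)/2 = 19·20/2 = 190
Σ LCP = 0 + 1 + 1 + 0 + 1 + 0 + 1 + 1 + 0 + 0 + 1 + 1 + 0 + 2 + 1 + 2 + 0 + 1 + 1 = 14
distinct = 190 − 14 = 176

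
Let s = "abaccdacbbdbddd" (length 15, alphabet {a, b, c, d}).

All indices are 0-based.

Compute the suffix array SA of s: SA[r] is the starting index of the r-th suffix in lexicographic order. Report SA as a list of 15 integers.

rank→(start, suffix):
  0 → (0, 'abaccdacbbdbddd')
  1 → (6, 'acbbdbddd')
  2 → (2, 'accdacbbdbddd')
  3 → (1, 'baccdacbbdbddd')
  4 → (8, 'bbdbddd')
  5 → (9, 'bdbddd')
  6 → (11, 'bddd')
  7 → (7, 'cbbdbddd')
  8 → (3, 'ccdacbbdbddd')
  9 → (4, 'cdacbbdbddd')
  10 → (14, 'd')
  11 → (5, 'dacbbdbddd')
  12 → (10, 'dbddd')
  13 → (13, 'dd')
  14 → (12, 'ddd')

[0, 6, 2, 1, 8, 9, 11, 7, 3, 4, 14, 5, 10, 13, 12]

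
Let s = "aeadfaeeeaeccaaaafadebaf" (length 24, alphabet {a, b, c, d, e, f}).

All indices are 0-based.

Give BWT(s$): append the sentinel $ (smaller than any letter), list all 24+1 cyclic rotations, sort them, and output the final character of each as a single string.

fcaafe$efbaeceaaaedaeaaad

rank  rotation                   last
    0  $aeadfaeeeaeccaaaafadebaf  f
    1  aaaafadebaf$aeadfaeeeaecc  c
    2  aaafadebaf$aeadfaeeeaecca  a
    3  aafadebaf$aeadfaeeeaeccaa  a
    4  adebaf$aeadfaeeeaeccaaaaf  f
    5  adfaeeeaeccaaaafadebaf$ae  e
    6  aeadfaeeeaeccaaaafadebaf$  $
    7  aeccaaaafadebaf$aeadfaeee  e
    8  aeeeaeccaaaafadebaf$aeadf  f
    9  af$aeadfaeeeaeccaaaafadeb  b
   10  afadebaf$aeadfaeeeaeccaaa  a
   11  baf$aeadfaeeeaeccaaaafade  e
   12  caaaafadebaf$aeadfaeeeaec  c
   13  ccaaaafadebaf$aeadfaeeeae  e
   14  debaf$aeadfaeeeaeccaaaafa  a
   15  dfaeeeaeccaaaafadebaf$aea  a
   16  eadfaeeeaeccaaaafadebaf$a  a
   17  eaeccaaaafadebaf$aeadfaee  e
   18  ebaf$aeadfaeeeaeccaaaafad  d
   19  eccaaaafadebaf$aeadfaeeea  a
   20  eeaeccaaaafadebaf$aeadfae  e
   21  eeeaeccaaaafadebaf$aeadfa  a
   22  f$aeadfaeeeaeccaaaafadeba  a
   23  fadebaf$aeadfaeeeaeccaaaa  a
   24  faeeeaeccaaaafadebaf$aead  d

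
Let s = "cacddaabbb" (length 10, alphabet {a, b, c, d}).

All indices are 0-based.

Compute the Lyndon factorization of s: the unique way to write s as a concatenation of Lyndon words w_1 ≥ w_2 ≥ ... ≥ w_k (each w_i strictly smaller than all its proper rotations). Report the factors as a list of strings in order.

emit factor 1: 'c' (i=0, period=1)
emit factor 2: 'acdd' (i=1, period=4)
emit factor 3: 'aabbb' (i=5, period=5)

["c", "acdd", "aabbb"]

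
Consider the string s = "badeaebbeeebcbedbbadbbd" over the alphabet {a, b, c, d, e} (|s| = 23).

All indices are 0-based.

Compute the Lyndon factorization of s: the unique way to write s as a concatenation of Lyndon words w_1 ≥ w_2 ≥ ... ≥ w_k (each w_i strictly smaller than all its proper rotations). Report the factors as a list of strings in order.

["b", "adeaebbeeebcbedbb", "adbbd"]

emit factor 1: 'b' (i=0, period=1)
emit factor 2: 'adeaebbeeebcbedbb' (i=1, period=17)
emit factor 3: 'adbbd' (i=18, period=5)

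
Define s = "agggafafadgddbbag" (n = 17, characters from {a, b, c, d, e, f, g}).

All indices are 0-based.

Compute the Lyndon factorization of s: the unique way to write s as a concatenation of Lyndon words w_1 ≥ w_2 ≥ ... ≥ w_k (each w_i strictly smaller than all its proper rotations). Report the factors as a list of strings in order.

["aggg", "af", "af", "adgddbbag"]

emit factor 1: 'aggg' (i=0, period=4)
emit factor 2: 'af' (i=4, period=2)
emit factor 3: 'af' (i=6, period=2)
emit factor 4: 'adgddbbag' (i=8, period=9)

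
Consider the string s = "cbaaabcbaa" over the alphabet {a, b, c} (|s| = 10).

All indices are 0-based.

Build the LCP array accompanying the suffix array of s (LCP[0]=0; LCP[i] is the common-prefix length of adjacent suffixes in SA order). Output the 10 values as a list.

rank→(start, suffix):
  0 → (9, 'a')
  1 → (8, 'aa')
  2 → (2, 'aaabcbaa')
  3 → (3, 'aabcbaa')
  4 → (4, 'abcbaa')
  5 → (7, 'baa')
  6 → (1, 'baaabcbaa')
  7 → (5, 'bcbaa')
  8 → (6, 'cbaa')
  9 → (0, 'cbaaabcbaa')

SA = [9, 8, 2, 3, 4, 7, 1, 5, 6, 0]
[i] adj suffixes → lcp
  [1] 9/8 → 1 ('a')
  [2] 8/2 → 2 ('aa')
  [3] 2/3 → 2 ('aa')
  [4] 3/4 → 1 ('a')
  [5] 4/7 → 0 ('')
  [6] 7/1 → 3 ('baa')
  [7] 1/5 → 1 ('b')
  [8] 5/6 → 0 ('')
  [9] 6/0 → 4 ('cbaa')

[0, 1, 2, 2, 1, 0, 3, 1, 0, 4]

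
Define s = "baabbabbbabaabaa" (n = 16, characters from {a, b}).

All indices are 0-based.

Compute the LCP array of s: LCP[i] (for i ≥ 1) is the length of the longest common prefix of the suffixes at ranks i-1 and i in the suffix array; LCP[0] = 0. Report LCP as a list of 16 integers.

rank→(start, suffix):
  0 → (15, 'a')
  1 → (14, 'aa')
  2 → (11, 'aabaa')
  3 → (1, 'aabbabbbabaabaa')
  4 → (12, 'abaa')
  5 → (9, 'abaabaa')
  6 → (2, 'abbabbbabaabaa')
  7 → (5, 'abbbabaabaa')
  8 → (13, 'baa')
  9 → (10, 'baabaa')
  10 → (0, 'baabbabbbabaabaa')
  11 → (8, 'babaabaa')
  12 → (4, 'babbbabaabaa')
  13 → (7, 'bbabaabaa')
  14 → (3, 'bbabbbabaabaa')
  15 → (6, 'bbbabaabaa')

SA = [15, 14, 11, 1, 12, 9, 2, 5, 13, 10, 0, 8, 4, 7, 3, 6]
rank  pair      lcp
   1  s[15:],s[14:]  1  'a'
   2  s[14:],s[11:]  2  'aa'
   3  s[11:],s[1:]  3  'aab'
   4  s[1:],s[12:]  1  'a'
   5  s[12:],s[9:]  4  'abaa'
   6  s[9:],s[2:]  2  'ab'
   7  s[2:],s[5:]  3  'abb'
   8  s[5:],s[13:]  0  ''
   9  s[13:],s[10:]  3  'baa'
  10  s[10:],s[0:]  4  'baab'
  11  s[0:],s[8:]  2  'ba'
  12  s[8:],s[4:]  3  'bab'
  13  s[4:],s[7:]  1  'b'
  14  s[7:],s[3:]  4  'bbab'
  15  s[3:],s[6:]  2  'bb'

[0, 1, 2, 3, 1, 4, 2, 3, 0, 3, 4, 2, 3, 1, 4, 2]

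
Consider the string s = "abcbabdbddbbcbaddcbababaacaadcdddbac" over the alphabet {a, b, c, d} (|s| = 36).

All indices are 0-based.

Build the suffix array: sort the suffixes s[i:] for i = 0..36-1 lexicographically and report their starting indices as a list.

sorted suffixes:
  #0 SA[0]=23  'aacaadcdddbac'
  #1 SA[1]=26  'aadcdddbac'
  #2 SA[2]=21  'abaacaadcdddbac'
  #3 SA[3]=19  'ababaacaadcdddbac'
  #4 SA[4]=0  'abcbabdbddbbcbaddcbababaacaadcdddbac'
  #5 SA[5]=4  'abdbddbbcbaddcbababaacaadcdddbac'
  #6 SA[6]=34  'ac'
  #7 SA[7]=24  'acaadcdddbac'
  #8 SA[8]=27  'adcdddbac'
  #9 SA[9]=14  'addcbababaacaadcdddbac'
  #10 SA[10]=22  'baacaadcdddbac'
  #11 SA[11]=20  'babaacaadcdddbac'
  #12 SA[12]=18  'bababaacaadcdddbac'
  #13 SA[13]=3  'babdbddbbcbaddcbababaacaadcdddbac'
  #14 SA[14]=33  'bac'
  #15 SA[15]=13  'baddcbababaacaadcdddbac'
  #16 SA[16]=10  'bbcbaddcbababaacaadcdddbac'
  #17 SA[17]=1  'bcbabdbddbbcbaddcbababaacaadcdddbac'
  #18 SA[18]=11  'bcbaddcbababaacaadcdddbac'
  #19 SA[19]=5  'bdbddbbcbaddcbababaacaadcdddbac'
  #20 SA[20]=7  'bddbbcbaddcbababaacaadcdddbac'
  #21 SA[21]=35  'c'
  #22 SA[22]=25  'caadcdddbac'
  #23 SA[23]=17  'cbababaacaadcdddbac'
  #24 SA[24]=2  'cbabdbddbbcbaddcbababaacaadcdddbac'
  #25 SA[25]=12  'cbaddcbababaacaadcdddbac'
  #26 SA[26]=29  'cdddbac'
  #27 SA[27]=32  'dbac'
  #28 SA[28]=9  'dbbcbaddcbababaacaadcdddbac'
  #29 SA[29]=6  'dbddbbcbaddcbababaacaadcdddbac'
  #30 SA[30]=16  'dcbababaacaadcdddbac'
  #31 SA[31]=28  'dcdddbac'
  #32 SA[32]=31  'ddbac'
  #33 SA[33]=8  'ddbbcbaddcbababaacaadcdddbac'
  #34 SA[34]=15  'ddcbababaacaadcdddbac'
  #35 SA[35]=30  'dddbac'

[23, 26, 21, 19, 0, 4, 34, 24, 27, 14, 22, 20, 18, 3, 33, 13, 10, 1, 11, 5, 7, 35, 25, 17, 2, 12, 29, 32, 9, 6, 16, 28, 31, 8, 15, 30]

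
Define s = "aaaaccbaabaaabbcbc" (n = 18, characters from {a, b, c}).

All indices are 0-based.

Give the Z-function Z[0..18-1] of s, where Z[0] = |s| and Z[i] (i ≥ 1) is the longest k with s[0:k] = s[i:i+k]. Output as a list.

[18, 3, 2, 1, 0, 0, 0, 2, 1, 0, 3, 2, 1, 0, 0, 0, 0, 0]

Z[0]=18
i=1: i≥r, start 0; Z[1]=3 scan→box=[1,4)
i=2: min(r-i=2, Z[1]=3)=2; Z[2]=2
i=3: min(r-i=1, Z[2]=2)=1; Z[3]=1
i=4: i≥r, start 0; Z[4]=0
i=5: i≥r, start 0; Z[5]=0
i=6: i≥r, start 0; Z[6]=0
i=7: i≥r, start 0; Z[7]=2 scan→box=[7,9)
i=8: min(r-i=1, Z[1]=3)=1; Z[8]=1
i=9: i≥r, start 0; Z[9]=0
i=10: i≥r, start 0; Z[10]=3 scan→box=[10,13)
i=11: min(r-i=2, Z[1]=3)=2; Z[11]=2
i=12: min(r-i=1, Z[2]=2)=1; Z[12]=1
i=13: i≥r, start 0; Z[13]=0
i=14: i≥r, start 0; Z[14]=0
i=15: i≥r, start 0; Z[15]=0
i=16: i≥r, start 0; Z[16]=0
i=17: i≥r, start 0; Z[17]=0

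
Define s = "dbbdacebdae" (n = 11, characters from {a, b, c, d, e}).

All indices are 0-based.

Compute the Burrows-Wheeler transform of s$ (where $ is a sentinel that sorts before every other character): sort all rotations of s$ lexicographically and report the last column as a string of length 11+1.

rank  rotation      last
    0  $dbbdacebdae  e
    1  acebdae$dbbd  d
    2  ae$dbbdacebd  d
    3  bbdacebdae$d  d
    4  bdacebdae$db  b
    5  bdae$dbbdace  e
    6  cebdae$dbbda  a
    7  dacebdae$dbb  b
    8  dae$dbbdaceb  b
    9  dbbdacebdae$  $
   10  e$dbbdacebda  a
   11  ebdae$dbbdac  c

edddbeabb$ac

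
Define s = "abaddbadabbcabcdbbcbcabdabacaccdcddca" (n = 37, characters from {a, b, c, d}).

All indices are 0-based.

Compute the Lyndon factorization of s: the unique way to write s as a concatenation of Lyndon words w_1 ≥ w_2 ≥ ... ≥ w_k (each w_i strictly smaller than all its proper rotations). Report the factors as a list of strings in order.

emit factor 1: 'abaddbadabbcabcdbbcbcabd' (i=0, period=24)
emit factor 2: 'abacaccdcddc' (i=24, period=12)
emit factor 3: 'a' (i=36, period=1)

["abaddbadabbcabcdbbcbcabd", "abacaccdcddc", "a"]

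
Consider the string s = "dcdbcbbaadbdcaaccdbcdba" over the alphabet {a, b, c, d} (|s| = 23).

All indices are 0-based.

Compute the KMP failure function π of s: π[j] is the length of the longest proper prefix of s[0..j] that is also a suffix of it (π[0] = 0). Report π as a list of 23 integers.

π[0] = 0
j=1 s[j]='c': π[1]=0 (border '')
j=2 s[j]='d': π[2]=1 (border 'd')
j=3 s[j]='b': k: 1→0; π[3]=0 (border '')
j=4 s[j]='c': π[4]=0 (border '')
j=5 s[j]='b': π[5]=0 (border '')
j=6 s[j]='b': π[6]=0 (border '')
j=7 s[j]='a': π[7]=0 (border '')
j=8 s[j]='a': π[8]=0 (border '')
j=9 s[j]='d': π[9]=1 (border 'd')
j=10 s[j]='b': k: 1→0; π[10]=0 (border '')
j=11 s[j]='d': π[11]=1 (border 'd')
j=12 s[j]='c': π[12]=2 (border 'dc')
j=13 s[j]='a': k: 2→0; π[13]=0 (border '')
j=14 s[j]='a': π[14]=0 (border '')
j=15 s[j]='c': π[15]=0 (border '')
j=16 s[j]='c': π[16]=0 (border '')
j=17 s[j]='d': π[17]=1 (border 'd')
j=18 s[j]='b': k: 1→0; π[18]=0 (border '')
j=19 s[j]='c': π[19]=0 (border '')
j=20 s[j]='d': π[20]=1 (border 'd')
j=21 s[j]='b': k: 1→0; π[21]=0 (border '')
j=22 s[j]='a': π[22]=0 (border '')

[0, 0, 1, 0, 0, 0, 0, 0, 0, 1, 0, 1, 2, 0, 0, 0, 0, 1, 0, 0, 1, 0, 0]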